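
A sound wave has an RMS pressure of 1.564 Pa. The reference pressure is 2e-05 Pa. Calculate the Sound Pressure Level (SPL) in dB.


Given values:
  p = 1.564 Pa
  p_ref = 2e-05 Pa
Formula: SPL = 20 * log10(p / p_ref)
Compute ratio: p / p_ref = 1.564 / 2e-05 = 78200
Compute log10: log10(78200) = 4.893207
Multiply: SPL = 20 * 4.893207 = 97.86

97.86 dB


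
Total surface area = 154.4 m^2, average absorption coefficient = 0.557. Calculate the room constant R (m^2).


Given values:
  S = 154.4 m^2, alpha = 0.557
Formula: R = S * alpha / (1 - alpha)
Numerator: 154.4 * 0.557 = 86.0008
Denominator: 1 - 0.557 = 0.443
R = 86.0008 / 0.443 = 194.13

194.13 m^2


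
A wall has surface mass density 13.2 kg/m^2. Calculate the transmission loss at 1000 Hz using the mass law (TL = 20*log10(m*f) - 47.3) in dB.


Given values:
  m = 13.2 kg/m^2, f = 1000 Hz
Formula: TL = 20 * log10(m * f) - 47.3
Compute m * f = 13.2 * 1000 = 13200.0
Compute log10(13200.0) = 4.120574
Compute 20 * 4.120574 = 82.4115
TL = 82.4115 - 47.3 = 35.11

35.11 dB


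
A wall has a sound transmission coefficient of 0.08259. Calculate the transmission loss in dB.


Given values:
  tau = 0.08259
Formula: TL = 10 * log10(1 / tau)
Compute 1 / tau = 1 / 0.08259 = 12.108
Compute log10(12.108) = 1.083072
TL = 10 * 1.083072 = 10.83

10.83 dB


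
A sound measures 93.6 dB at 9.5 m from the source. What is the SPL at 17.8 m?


Given values:
  SPL1 = 93.6 dB, r1 = 9.5 m, r2 = 17.8 m
Formula: SPL2 = SPL1 - 20 * log10(r2 / r1)
Compute ratio: r2 / r1 = 17.8 / 9.5 = 1.8737
Compute log10: log10(1.8737) = 0.2727
Compute drop: 20 * 0.2727 = 5.454
SPL2 = 93.6 - 5.454 = 88.15

88.15 dB


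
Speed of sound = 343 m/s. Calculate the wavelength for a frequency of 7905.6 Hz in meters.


Given values:
  c = 343 m/s, f = 7905.6 Hz
Formula: lambda = c / f
lambda = 343 / 7905.6
lambda = 0.0434

0.0434 m


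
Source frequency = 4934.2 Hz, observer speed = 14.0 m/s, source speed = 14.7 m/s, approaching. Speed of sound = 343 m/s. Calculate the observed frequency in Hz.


Given values:
  f_s = 4934.2 Hz, v_o = 14.0 m/s, v_s = 14.7 m/s
  Direction: approaching
Formula: f_o = f_s * (c + v_o) / (c - v_s)
Numerator: c + v_o = 343 + 14.0 = 357.0
Denominator: c - v_s = 343 - 14.7 = 328.3
f_o = 4934.2 * 357.0 / 328.3 = 5365.55

5365.55 Hz


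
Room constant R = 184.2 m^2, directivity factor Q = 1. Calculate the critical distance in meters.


Given values:
  R = 184.2 m^2, Q = 1
Formula: d_c = 0.141 * sqrt(Q * R)
Compute Q * R = 1 * 184.2 = 184.2
Compute sqrt(184.2) = 13.572
d_c = 0.141 * 13.572 = 1.914

1.914 m


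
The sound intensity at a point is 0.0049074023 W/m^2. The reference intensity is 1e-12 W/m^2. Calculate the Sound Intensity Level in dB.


Given values:
  I = 0.0049074023 W/m^2
  I_ref = 1e-12 W/m^2
Formula: SIL = 10 * log10(I / I_ref)
Compute ratio: I / I_ref = 4907402300
Compute log10: log10(4907402300) = 9.690852
Multiply: SIL = 10 * 9.690852 = 96.91

96.91 dB


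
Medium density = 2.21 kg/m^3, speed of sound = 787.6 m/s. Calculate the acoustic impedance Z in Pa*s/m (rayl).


Given values:
  rho = 2.21 kg/m^3
  c = 787.6 m/s
Formula: Z = rho * c
Z = 2.21 * 787.6
Z = 1740.6

1740.6 rayl


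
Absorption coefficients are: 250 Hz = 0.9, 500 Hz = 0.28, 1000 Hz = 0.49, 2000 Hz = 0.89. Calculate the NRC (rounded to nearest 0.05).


Given values:
  a_250 = 0.9, a_500 = 0.28
  a_1000 = 0.49, a_2000 = 0.89
Formula: NRC = (a250 + a500 + a1000 + a2000) / 4
Sum = 0.9 + 0.28 + 0.49 + 0.89 = 2.56
NRC = 2.56 / 4 = 0.64
Rounded to nearest 0.05: 0.65

0.65


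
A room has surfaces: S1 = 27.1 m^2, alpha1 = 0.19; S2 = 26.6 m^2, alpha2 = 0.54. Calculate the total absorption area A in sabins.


Given surfaces:
  Surface 1: 27.1 * 0.19 = 5.149
  Surface 2: 26.6 * 0.54 = 14.364
Formula: A = sum(Si * alpha_i)
A = 5.149 + 14.364
A = 19.51

19.51 sabins


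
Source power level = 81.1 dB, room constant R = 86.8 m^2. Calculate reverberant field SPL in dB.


Given values:
  Lw = 81.1 dB, R = 86.8 m^2
Formula: SPL = Lw + 10 * log10(4 / R)
Compute 4 / R = 4 / 86.8 = 0.046083
Compute 10 * log10(0.046083) = -13.3646
SPL = 81.1 + (-13.3646) = 67.74

67.74 dB


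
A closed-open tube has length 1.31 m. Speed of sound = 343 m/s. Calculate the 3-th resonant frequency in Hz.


Given values:
  Tube type: closed-open, L = 1.31 m, c = 343 m/s, n = 3
Formula: f_n = (2n - 1) * c / (4 * L)
Compute 2n - 1 = 2*3 - 1 = 5
Compute 4 * L = 4 * 1.31 = 5.24
f = 5 * 343 / 5.24
f = 327.29

327.29 Hz


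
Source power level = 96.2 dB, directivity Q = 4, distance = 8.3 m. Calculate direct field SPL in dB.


Given values:
  Lw = 96.2 dB, Q = 4, r = 8.3 m
Formula: SPL = Lw + 10 * log10(Q / (4 * pi * r^2))
Compute 4 * pi * r^2 = 4 * pi * 8.3^2 = 865.6973
Compute Q / denom = 4 / 865.6973 = 0.00462055
Compute 10 * log10(0.00462055) = -23.3531
SPL = 96.2 + (-23.3531) = 72.85

72.85 dB


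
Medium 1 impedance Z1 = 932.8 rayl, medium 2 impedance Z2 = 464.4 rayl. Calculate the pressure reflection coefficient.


Given values:
  Z1 = 932.8 rayl, Z2 = 464.4 rayl
Formula: R = (Z2 - Z1) / (Z2 + Z1)
Numerator: Z2 - Z1 = 464.4 - 932.8 = -468.4
Denominator: Z2 + Z1 = 464.4 + 932.8 = 1397.2
R = -468.4 / 1397.2 = -0.3352

-0.3352


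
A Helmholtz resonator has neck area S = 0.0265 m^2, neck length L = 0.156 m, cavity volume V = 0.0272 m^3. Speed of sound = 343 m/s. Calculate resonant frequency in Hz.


Given values:
  S = 0.0265 m^2, L = 0.156 m, V = 0.0272 m^3, c = 343 m/s
Formula: f = (c / (2*pi)) * sqrt(S / (V * L))
Compute V * L = 0.0272 * 0.156 = 0.0042432
Compute S / (V * L) = 0.0265 / 0.0042432 = 6.2453
Compute sqrt(6.2453) = 2.49906
Compute c / (2*pi) = 343 / 6.283185 = 54.590148
f = 54.590148 * 2.49906 = 136.42

136.42 Hz


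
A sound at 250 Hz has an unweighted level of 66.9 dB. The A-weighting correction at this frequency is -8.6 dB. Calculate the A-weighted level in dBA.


Given values:
  SPL = 66.9 dB
  A-weighting at 250 Hz = -8.6 dB
Formula: L_A = SPL + A_weight
L_A = 66.9 + (-8.6)
L_A = 58.3

58.3 dBA


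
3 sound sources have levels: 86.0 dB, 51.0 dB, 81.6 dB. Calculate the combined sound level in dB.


Formula: L_total = 10 * log10( sum(10^(Li/10)) )
  Source 1: 10^(86.0/10) = 398107170.5535
  Source 2: 10^(51.0/10) = 125892.5412
  Source 3: 10^(81.6/10) = 144543977.0746
Sum of linear values = 542777040.1693
L_total = 10 * log10(542777040.1693) = 87.35

87.35 dB


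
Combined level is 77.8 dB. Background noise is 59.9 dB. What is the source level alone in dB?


Given values:
  L_total = 77.8 dB, L_bg = 59.9 dB
Formula: L_source = 10 * log10(10^(L_total/10) - 10^(L_bg/10))
Convert to linear:
  10^(77.8/10) = 60255958.6074
  10^(59.9/10) = 977237.221
Difference: 60255958.6074 - 977237.221 = 59278721.3864
L_source = 10 * log10(59278721.3864) = 77.73

77.73 dB


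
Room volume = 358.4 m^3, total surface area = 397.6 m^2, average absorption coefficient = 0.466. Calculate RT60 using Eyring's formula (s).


Given values:
  V = 358.4 m^3, S = 397.6 m^2, alpha = 0.466
Formula: RT60 = 0.161 * V / (-S * ln(1 - alpha))
Compute ln(1 - 0.466) = ln(0.534) = -0.627359
Denominator: -397.6 * -0.627359 = 249.4379
Numerator: 0.161 * 358.4 = 57.7024
RT60 = 57.7024 / 249.4379 = 0.231

0.231 s


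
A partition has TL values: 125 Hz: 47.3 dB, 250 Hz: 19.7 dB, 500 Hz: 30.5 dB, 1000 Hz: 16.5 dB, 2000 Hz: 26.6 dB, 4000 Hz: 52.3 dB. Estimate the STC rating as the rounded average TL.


Given TL values at each frequency:
  125 Hz: 47.3 dB
  250 Hz: 19.7 dB
  500 Hz: 30.5 dB
  1000 Hz: 16.5 dB
  2000 Hz: 26.6 dB
  4000 Hz: 52.3 dB
Formula: STC ~ round(average of TL values)
Sum = 47.3 + 19.7 + 30.5 + 16.5 + 26.6 + 52.3 = 192.9
Average = 192.9 / 6 = 32.15
Rounded: 32

32


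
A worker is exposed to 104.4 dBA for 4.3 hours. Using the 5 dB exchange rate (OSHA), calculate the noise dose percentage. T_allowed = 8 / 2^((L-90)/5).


Given values:
  L = 104.4 dBA, T = 4.3 hours
Formula: T_allowed = 8 / 2^((L - 90) / 5)
Compute exponent: (104.4 - 90) / 5 = 2.88
Compute 2^(2.88) = 7.361501
T_allowed = 8 / 7.361501 = 1.086735 hours
Dose = (T / T_allowed) * 100
Dose = (4.3 / 1.086735) * 100 = 395.68

395.68 %


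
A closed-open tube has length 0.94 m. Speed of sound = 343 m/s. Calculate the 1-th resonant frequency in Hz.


Given values:
  Tube type: closed-open, L = 0.94 m, c = 343 m/s, n = 1
Formula: f_n = (2n - 1) * c / (4 * L)
Compute 2n - 1 = 2*1 - 1 = 1
Compute 4 * L = 4 * 0.94 = 3.76
f = 1 * 343 / 3.76
f = 91.22

91.22 Hz


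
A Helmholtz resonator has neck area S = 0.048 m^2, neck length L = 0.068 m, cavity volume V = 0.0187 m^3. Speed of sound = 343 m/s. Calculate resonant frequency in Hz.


Given values:
  S = 0.048 m^2, L = 0.068 m, V = 0.0187 m^3, c = 343 m/s
Formula: f = (c / (2*pi)) * sqrt(S / (V * L))
Compute V * L = 0.0187 * 0.068 = 0.0012716
Compute S / (V * L) = 0.048 / 0.0012716 = 37.7477
Compute sqrt(37.7477) = 6.143916
Compute c / (2*pi) = 343 / 6.283185 = 54.590148
f = 54.590148 * 6.143916 = 335.4

335.4 Hz


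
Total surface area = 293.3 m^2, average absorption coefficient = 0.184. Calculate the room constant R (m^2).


Given values:
  S = 293.3 m^2, alpha = 0.184
Formula: R = S * alpha / (1 - alpha)
Numerator: 293.3 * 0.184 = 53.9672
Denominator: 1 - 0.184 = 0.816
R = 53.9672 / 0.816 = 66.14

66.14 m^2


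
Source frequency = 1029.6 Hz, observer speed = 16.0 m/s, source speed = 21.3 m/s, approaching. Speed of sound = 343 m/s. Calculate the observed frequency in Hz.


Given values:
  f_s = 1029.6 Hz, v_o = 16.0 m/s, v_s = 21.3 m/s
  Direction: approaching
Formula: f_o = f_s * (c + v_o) / (c - v_s)
Numerator: c + v_o = 343 + 16.0 = 359.0
Denominator: c - v_s = 343 - 21.3 = 321.7
f_o = 1029.6 * 359.0 / 321.7 = 1148.98

1148.98 Hz


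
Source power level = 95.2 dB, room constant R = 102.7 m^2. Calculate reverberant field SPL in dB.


Given values:
  Lw = 95.2 dB, R = 102.7 m^2
Formula: SPL = Lw + 10 * log10(4 / R)
Compute 4 / R = 4 / 102.7 = 0.038948
Compute 10 * log10(0.038948) = -14.0951
SPL = 95.2 + (-14.0951) = 81.1

81.1 dB


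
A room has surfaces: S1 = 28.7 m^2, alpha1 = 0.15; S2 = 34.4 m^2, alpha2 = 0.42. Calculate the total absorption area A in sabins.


Given surfaces:
  Surface 1: 28.7 * 0.15 = 4.305
  Surface 2: 34.4 * 0.42 = 14.448
Formula: A = sum(Si * alpha_i)
A = 4.305 + 14.448
A = 18.75

18.75 sabins


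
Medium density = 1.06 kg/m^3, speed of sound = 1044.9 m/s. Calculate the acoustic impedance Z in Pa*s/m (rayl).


Given values:
  rho = 1.06 kg/m^3
  c = 1044.9 m/s
Formula: Z = rho * c
Z = 1.06 * 1044.9
Z = 1107.59

1107.59 rayl


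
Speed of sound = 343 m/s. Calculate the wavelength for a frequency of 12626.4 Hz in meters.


Given values:
  c = 343 m/s, f = 12626.4 Hz
Formula: lambda = c / f
lambda = 343 / 12626.4
lambda = 0.0272

0.0272 m


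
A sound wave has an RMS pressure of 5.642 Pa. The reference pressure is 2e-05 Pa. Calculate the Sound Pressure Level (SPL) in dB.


Given values:
  p = 5.642 Pa
  p_ref = 2e-05 Pa
Formula: SPL = 20 * log10(p / p_ref)
Compute ratio: p / p_ref = 5.642 / 2e-05 = 282100
Compute log10: log10(282100) = 5.450403
Multiply: SPL = 20 * 5.450403 = 109.01

109.01 dB


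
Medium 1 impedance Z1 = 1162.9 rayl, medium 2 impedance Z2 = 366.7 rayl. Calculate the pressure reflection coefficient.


Given values:
  Z1 = 1162.9 rayl, Z2 = 366.7 rayl
Formula: R = (Z2 - Z1) / (Z2 + Z1)
Numerator: Z2 - Z1 = 366.7 - 1162.9 = -796.2
Denominator: Z2 + Z1 = 366.7 + 1162.9 = 1529.6
R = -796.2 / 1529.6 = -0.5205

-0.5205


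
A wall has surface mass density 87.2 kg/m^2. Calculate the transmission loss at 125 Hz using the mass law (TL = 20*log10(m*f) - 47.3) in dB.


Given values:
  m = 87.2 kg/m^2, f = 125 Hz
Formula: TL = 20 * log10(m * f) - 47.3
Compute m * f = 87.2 * 125 = 10900.0
Compute log10(10900.0) = 4.037426
Compute 20 * 4.037426 = 80.7485
TL = 80.7485 - 47.3 = 33.45

33.45 dB


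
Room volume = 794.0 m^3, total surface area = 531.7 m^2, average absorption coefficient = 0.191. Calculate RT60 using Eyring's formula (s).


Given values:
  V = 794.0 m^3, S = 531.7 m^2, alpha = 0.191
Formula: RT60 = 0.161 * V / (-S * ln(1 - alpha))
Compute ln(1 - 0.191) = ln(0.809) = -0.211956
Denominator: -531.7 * -0.211956 = 112.697
Numerator: 0.161 * 794.0 = 127.834
RT60 = 127.834 / 112.697 = 1.134

1.134 s


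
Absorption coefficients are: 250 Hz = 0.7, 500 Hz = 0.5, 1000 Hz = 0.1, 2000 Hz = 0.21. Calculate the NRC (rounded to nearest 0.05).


Given values:
  a_250 = 0.7, a_500 = 0.5
  a_1000 = 0.1, a_2000 = 0.21
Formula: NRC = (a250 + a500 + a1000 + a2000) / 4
Sum = 0.7 + 0.5 + 0.1 + 0.21 = 1.51
NRC = 1.51 / 4 = 0.3775
Rounded to nearest 0.05: 0.4

0.4


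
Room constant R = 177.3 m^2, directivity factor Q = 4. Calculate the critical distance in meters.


Given values:
  R = 177.3 m^2, Q = 4
Formula: d_c = 0.141 * sqrt(Q * R)
Compute Q * R = 4 * 177.3 = 709.2
Compute sqrt(709.2) = 26.6308
d_c = 0.141 * 26.6308 = 3.755

3.755 m


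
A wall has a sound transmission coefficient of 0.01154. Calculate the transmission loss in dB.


Given values:
  tau = 0.01154
Formula: TL = 10 * log10(1 / tau)
Compute 1 / tau = 1 / 0.01154 = 86.6551
Compute log10(86.6551) = 1.937794
TL = 10 * 1.937794 = 19.38

19.38 dB


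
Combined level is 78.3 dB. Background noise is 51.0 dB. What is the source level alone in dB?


Given values:
  L_total = 78.3 dB, L_bg = 51.0 dB
Formula: L_source = 10 * log10(10^(L_total/10) - 10^(L_bg/10))
Convert to linear:
  10^(78.3/10) = 67608297.5392
  10^(51.0/10) = 125892.5412
Difference: 67608297.5392 - 125892.5412 = 67482404.998
L_source = 10 * log10(67482404.998) = 78.29

78.29 dB


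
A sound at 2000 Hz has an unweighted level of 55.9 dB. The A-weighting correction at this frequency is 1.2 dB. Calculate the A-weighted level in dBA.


Given values:
  SPL = 55.9 dB
  A-weighting at 2000 Hz = 1.2 dB
Formula: L_A = SPL + A_weight
L_A = 55.9 + (1.2)
L_A = 57.1

57.1 dBA


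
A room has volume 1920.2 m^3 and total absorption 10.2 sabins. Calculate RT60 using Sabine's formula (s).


Given values:
  V = 1920.2 m^3
  A = 10.2 sabins
Formula: RT60 = 0.161 * V / A
Numerator: 0.161 * 1920.2 = 309.1522
RT60 = 309.1522 / 10.2 = 30.309

30.309 s


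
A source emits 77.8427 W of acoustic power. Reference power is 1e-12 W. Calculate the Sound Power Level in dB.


Given values:
  W = 77.8427 W
  W_ref = 1e-12 W
Formula: SWL = 10 * log10(W / W_ref)
Compute ratio: W / W_ref = 77842700000000
Compute log10: log10(77842700000000) = 13.891218
Multiply: SWL = 10 * 13.891218 = 138.91

138.91 dB


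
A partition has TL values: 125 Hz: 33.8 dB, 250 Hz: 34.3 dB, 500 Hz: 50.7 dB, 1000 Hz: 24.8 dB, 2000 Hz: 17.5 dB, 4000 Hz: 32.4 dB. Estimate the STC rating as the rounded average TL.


Given TL values at each frequency:
  125 Hz: 33.8 dB
  250 Hz: 34.3 dB
  500 Hz: 50.7 dB
  1000 Hz: 24.8 dB
  2000 Hz: 17.5 dB
  4000 Hz: 32.4 dB
Formula: STC ~ round(average of TL values)
Sum = 33.8 + 34.3 + 50.7 + 24.8 + 17.5 + 32.4 = 193.5
Average = 193.5 / 6 = 32.25
Rounded: 32

32


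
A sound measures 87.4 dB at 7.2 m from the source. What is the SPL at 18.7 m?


Given values:
  SPL1 = 87.4 dB, r1 = 7.2 m, r2 = 18.7 m
Formula: SPL2 = SPL1 - 20 * log10(r2 / r1)
Compute ratio: r2 / r1 = 18.7 / 7.2 = 2.5972
Compute log10: log10(2.5972) = 0.414505
Compute drop: 20 * 0.414505 = 8.2901
SPL2 = 87.4 - 8.2901 = 79.11

79.11 dB


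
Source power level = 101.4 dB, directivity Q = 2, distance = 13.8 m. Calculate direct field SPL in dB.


Given values:
  Lw = 101.4 dB, Q = 2, r = 13.8 m
Formula: SPL = Lw + 10 * log10(Q / (4 * pi * r^2))
Compute 4 * pi * r^2 = 4 * pi * 13.8^2 = 2393.1396
Compute Q / denom = 2 / 2393.1396 = 0.00083572
Compute 10 * log10(0.00083572) = -30.7794
SPL = 101.4 + (-30.7794) = 70.62

70.62 dB


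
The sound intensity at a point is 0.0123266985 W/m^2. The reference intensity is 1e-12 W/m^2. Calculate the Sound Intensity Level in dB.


Given values:
  I = 0.0123266985 W/m^2
  I_ref = 1e-12 W/m^2
Formula: SIL = 10 * log10(I / I_ref)
Compute ratio: I / I_ref = 12326698500
Compute log10: log10(12326698500) = 10.090847
Multiply: SIL = 10 * 10.090847 = 100.91

100.91 dB


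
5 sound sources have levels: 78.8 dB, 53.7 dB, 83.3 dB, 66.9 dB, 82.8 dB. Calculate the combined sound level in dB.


Formula: L_total = 10 * log10( sum(10^(Li/10)) )
  Source 1: 10^(78.8/10) = 75857757.5029
  Source 2: 10^(53.7/10) = 234422.8815
  Source 3: 10^(83.3/10) = 213796208.9502
  Source 4: 10^(66.9/10) = 4897788.1937
  Source 5: 10^(82.8/10) = 190546071.7963
Sum of linear values = 485332249.3246
L_total = 10 * log10(485332249.3246) = 86.86

86.86 dB


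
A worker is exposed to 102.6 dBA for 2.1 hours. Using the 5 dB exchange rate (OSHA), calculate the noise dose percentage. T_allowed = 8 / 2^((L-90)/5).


Given values:
  L = 102.6 dBA, T = 2.1 hours
Formula: T_allowed = 8 / 2^((L - 90) / 5)
Compute exponent: (102.6 - 90) / 5 = 2.52
Compute 2^(2.52) = 5.735821
T_allowed = 8 / 5.735821 = 1.394744 hours
Dose = (T / T_allowed) * 100
Dose = (2.1 / 1.394744) * 100 = 150.57

150.57 %


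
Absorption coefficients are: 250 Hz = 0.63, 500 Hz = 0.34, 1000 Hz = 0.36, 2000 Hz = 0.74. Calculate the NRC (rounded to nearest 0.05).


Given values:
  a_250 = 0.63, a_500 = 0.34
  a_1000 = 0.36, a_2000 = 0.74
Formula: NRC = (a250 + a500 + a1000 + a2000) / 4
Sum = 0.63 + 0.34 + 0.36 + 0.74 = 2.07
NRC = 2.07 / 4 = 0.5175
Rounded to nearest 0.05: 0.5

0.5


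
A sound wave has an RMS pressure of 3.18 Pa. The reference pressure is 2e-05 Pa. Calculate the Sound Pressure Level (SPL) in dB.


Given values:
  p = 3.18 Pa
  p_ref = 2e-05 Pa
Formula: SPL = 20 * log10(p / p_ref)
Compute ratio: p / p_ref = 3.18 / 2e-05 = 159000
Compute log10: log10(159000) = 5.201397
Multiply: SPL = 20 * 5.201397 = 104.03

104.03 dB


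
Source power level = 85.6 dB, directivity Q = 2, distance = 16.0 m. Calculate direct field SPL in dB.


Given values:
  Lw = 85.6 dB, Q = 2, r = 16.0 m
Formula: SPL = Lw + 10 * log10(Q / (4 * pi * r^2))
Compute 4 * pi * r^2 = 4 * pi * 16.0^2 = 3216.9909
Compute Q / denom = 2 / 3216.9909 = 0.0006217
Compute 10 * log10(0.0006217) = -32.0642
SPL = 85.6 + (-32.0642) = 53.54

53.54 dB


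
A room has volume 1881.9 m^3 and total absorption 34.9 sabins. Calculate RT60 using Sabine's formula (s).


Given values:
  V = 1881.9 m^3
  A = 34.9 sabins
Formula: RT60 = 0.161 * V / A
Numerator: 0.161 * 1881.9 = 302.9859
RT60 = 302.9859 / 34.9 = 8.682

8.682 s


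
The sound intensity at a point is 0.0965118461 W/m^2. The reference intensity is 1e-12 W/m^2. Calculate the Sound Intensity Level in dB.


Given values:
  I = 0.0965118461 W/m^2
  I_ref = 1e-12 W/m^2
Formula: SIL = 10 * log10(I / I_ref)
Compute ratio: I / I_ref = 96511846100
Compute log10: log10(96511846100) = 10.984581
Multiply: SIL = 10 * 10.984581 = 109.85

109.85 dB


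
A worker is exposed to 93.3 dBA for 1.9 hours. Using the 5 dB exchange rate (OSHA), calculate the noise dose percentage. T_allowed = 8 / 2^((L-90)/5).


Given values:
  L = 93.3 dBA, T = 1.9 hours
Formula: T_allowed = 8 / 2^((L - 90) / 5)
Compute exponent: (93.3 - 90) / 5 = 0.66
Compute 2^(0.66) = 1.580083
T_allowed = 8 / 1.580083 = 5.063025 hours
Dose = (T / T_allowed) * 100
Dose = (1.9 / 5.063025) * 100 = 37.53

37.53 %


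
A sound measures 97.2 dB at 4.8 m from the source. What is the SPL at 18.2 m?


Given values:
  SPL1 = 97.2 dB, r1 = 4.8 m, r2 = 18.2 m
Formula: SPL2 = SPL1 - 20 * log10(r2 / r1)
Compute ratio: r2 / r1 = 18.2 / 4.8 = 3.7917
Compute log10: log10(3.7917) = 0.578834
Compute drop: 20 * 0.578834 = 11.5767
SPL2 = 97.2 - 11.5767 = 85.62

85.62 dB


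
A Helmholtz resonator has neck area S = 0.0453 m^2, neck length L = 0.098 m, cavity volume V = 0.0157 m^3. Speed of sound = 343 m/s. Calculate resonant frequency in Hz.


Given values:
  S = 0.0453 m^2, L = 0.098 m, V = 0.0157 m^3, c = 343 m/s
Formula: f = (c / (2*pi)) * sqrt(S / (V * L))
Compute V * L = 0.0157 * 0.098 = 0.0015386
Compute S / (V * L) = 0.0453 / 0.0015386 = 29.4424
Compute sqrt(29.4424) = 5.426085
Compute c / (2*pi) = 343 / 6.283185 = 54.590148
f = 54.590148 * 5.426085 = 296.21

296.21 Hz


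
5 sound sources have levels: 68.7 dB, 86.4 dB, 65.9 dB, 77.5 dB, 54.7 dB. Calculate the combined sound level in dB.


Formula: L_total = 10 * log10( sum(10^(Li/10)) )
  Source 1: 10^(68.7/10) = 7413102.413
  Source 2: 10^(86.4/10) = 436515832.2402
  Source 3: 10^(65.9/10) = 3890451.4499
  Source 4: 10^(77.5/10) = 56234132.519
  Source 5: 10^(54.7/10) = 295120.9227
Sum of linear values = 504348639.5448
L_total = 10 * log10(504348639.5448) = 87.03

87.03 dB


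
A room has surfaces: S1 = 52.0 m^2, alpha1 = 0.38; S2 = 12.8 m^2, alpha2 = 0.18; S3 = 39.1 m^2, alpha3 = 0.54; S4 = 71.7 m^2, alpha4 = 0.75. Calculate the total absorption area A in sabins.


Given surfaces:
  Surface 1: 52.0 * 0.38 = 19.76
  Surface 2: 12.8 * 0.18 = 2.304
  Surface 3: 39.1 * 0.54 = 21.114
  Surface 4: 71.7 * 0.75 = 53.775
Formula: A = sum(Si * alpha_i)
A = 19.76 + 2.304 + 21.114 + 53.775
A = 96.95

96.95 sabins


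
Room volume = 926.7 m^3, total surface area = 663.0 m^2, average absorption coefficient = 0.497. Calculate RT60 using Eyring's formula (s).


Given values:
  V = 926.7 m^3, S = 663.0 m^2, alpha = 0.497
Formula: RT60 = 0.161 * V / (-S * ln(1 - alpha))
Compute ln(1 - 0.497) = ln(0.503) = -0.687165
Denominator: -663.0 * -0.687165 = 455.5904
Numerator: 0.161 * 926.7 = 149.1987
RT60 = 149.1987 / 455.5904 = 0.327

0.327 s


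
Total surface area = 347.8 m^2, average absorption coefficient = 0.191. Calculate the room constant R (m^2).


Given values:
  S = 347.8 m^2, alpha = 0.191
Formula: R = S * alpha / (1 - alpha)
Numerator: 347.8 * 0.191 = 66.4298
Denominator: 1 - 0.191 = 0.809
R = 66.4298 / 0.809 = 82.11

82.11 m^2


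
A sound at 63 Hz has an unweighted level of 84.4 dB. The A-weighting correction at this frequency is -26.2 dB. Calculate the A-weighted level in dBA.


Given values:
  SPL = 84.4 dB
  A-weighting at 63 Hz = -26.2 dB
Formula: L_A = SPL + A_weight
L_A = 84.4 + (-26.2)
L_A = 58.2

58.2 dBA


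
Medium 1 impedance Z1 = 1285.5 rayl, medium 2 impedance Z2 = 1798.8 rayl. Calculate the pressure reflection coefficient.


Given values:
  Z1 = 1285.5 rayl, Z2 = 1798.8 rayl
Formula: R = (Z2 - Z1) / (Z2 + Z1)
Numerator: Z2 - Z1 = 1798.8 - 1285.5 = 513.3
Denominator: Z2 + Z1 = 1798.8 + 1285.5 = 3084.3
R = 513.3 / 3084.3 = 0.1664

0.1664


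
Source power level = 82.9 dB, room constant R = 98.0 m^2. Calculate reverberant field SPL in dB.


Given values:
  Lw = 82.9 dB, R = 98.0 m^2
Formula: SPL = Lw + 10 * log10(4 / R)
Compute 4 / R = 4 / 98.0 = 0.040816
Compute 10 * log10(0.040816) = -13.8917
SPL = 82.9 + (-13.8917) = 69.01

69.01 dB


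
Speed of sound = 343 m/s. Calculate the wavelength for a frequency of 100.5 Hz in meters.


Given values:
  c = 343 m/s, f = 100.5 Hz
Formula: lambda = c / f
lambda = 343 / 100.5
lambda = 3.4129

3.4129 m


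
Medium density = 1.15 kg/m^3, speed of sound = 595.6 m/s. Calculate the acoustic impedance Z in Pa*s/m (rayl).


Given values:
  rho = 1.15 kg/m^3
  c = 595.6 m/s
Formula: Z = rho * c
Z = 1.15 * 595.6
Z = 684.94

684.94 rayl


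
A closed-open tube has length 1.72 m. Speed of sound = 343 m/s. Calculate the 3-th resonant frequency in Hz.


Given values:
  Tube type: closed-open, L = 1.72 m, c = 343 m/s, n = 3
Formula: f_n = (2n - 1) * c / (4 * L)
Compute 2n - 1 = 2*3 - 1 = 5
Compute 4 * L = 4 * 1.72 = 6.88
f = 5 * 343 / 6.88
f = 249.27

249.27 Hz


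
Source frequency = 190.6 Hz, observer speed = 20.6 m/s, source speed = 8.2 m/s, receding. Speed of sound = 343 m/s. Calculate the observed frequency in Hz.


Given values:
  f_s = 190.6 Hz, v_o = 20.6 m/s, v_s = 8.2 m/s
  Direction: receding
Formula: f_o = f_s * (c - v_o) / (c + v_s)
Numerator: c - v_o = 343 - 20.6 = 322.4
Denominator: c + v_s = 343 + 8.2 = 351.2
f_o = 190.6 * 322.4 / 351.2 = 174.97

174.97 Hz


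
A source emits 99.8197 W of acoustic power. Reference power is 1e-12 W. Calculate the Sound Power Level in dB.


Given values:
  W = 99.8197 W
  W_ref = 1e-12 W
Formula: SWL = 10 * log10(W / W_ref)
Compute ratio: W / W_ref = 99819700000000
Compute log10: log10(99819700000000) = 13.999216
Multiply: SWL = 10 * 13.999216 = 139.99

139.99 dB


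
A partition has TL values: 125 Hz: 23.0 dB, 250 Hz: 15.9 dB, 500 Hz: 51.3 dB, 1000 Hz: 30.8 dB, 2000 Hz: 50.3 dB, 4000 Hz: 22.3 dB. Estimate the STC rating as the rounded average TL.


Given TL values at each frequency:
  125 Hz: 23.0 dB
  250 Hz: 15.9 dB
  500 Hz: 51.3 dB
  1000 Hz: 30.8 dB
  2000 Hz: 50.3 dB
  4000 Hz: 22.3 dB
Formula: STC ~ round(average of TL values)
Sum = 23.0 + 15.9 + 51.3 + 30.8 + 50.3 + 22.3 = 193.6
Average = 193.6 / 6 = 32.27
Rounded: 32

32


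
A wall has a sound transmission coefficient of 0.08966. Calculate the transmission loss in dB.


Given values:
  tau = 0.08966
Formula: TL = 10 * log10(1 / tau)
Compute 1 / tau = 1 / 0.08966 = 11.1532
Compute log10(11.1532) = 1.047399
TL = 10 * 1.047399 = 10.47

10.47 dB


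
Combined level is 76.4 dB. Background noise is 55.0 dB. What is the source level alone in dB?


Given values:
  L_total = 76.4 dB, L_bg = 55.0 dB
Formula: L_source = 10 * log10(10^(L_total/10) - 10^(L_bg/10))
Convert to linear:
  10^(76.4/10) = 43651583.224
  10^(55.0/10) = 316227.766
Difference: 43651583.224 - 316227.766 = 43335355.458
L_source = 10 * log10(43335355.458) = 76.37

76.37 dB


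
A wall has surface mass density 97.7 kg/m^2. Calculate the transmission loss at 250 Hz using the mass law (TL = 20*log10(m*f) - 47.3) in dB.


Given values:
  m = 97.7 kg/m^2, f = 250 Hz
Formula: TL = 20 * log10(m * f) - 47.3
Compute m * f = 97.7 * 250 = 24425.0
Compute log10(24425.0) = 4.387835
Compute 20 * 4.387835 = 87.7567
TL = 87.7567 - 47.3 = 40.46

40.46 dB


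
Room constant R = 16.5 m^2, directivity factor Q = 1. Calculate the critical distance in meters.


Given values:
  R = 16.5 m^2, Q = 1
Formula: d_c = 0.141 * sqrt(Q * R)
Compute Q * R = 1 * 16.5 = 16.5
Compute sqrt(16.5) = 4.062
d_c = 0.141 * 4.062 = 0.573

0.573 m


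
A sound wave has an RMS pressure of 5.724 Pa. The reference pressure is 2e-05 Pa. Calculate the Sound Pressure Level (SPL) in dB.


Given values:
  p = 5.724 Pa
  p_ref = 2e-05 Pa
Formula: SPL = 20 * log10(p / p_ref)
Compute ratio: p / p_ref = 5.724 / 2e-05 = 286200
Compute log10: log10(286200) = 5.45667
Multiply: SPL = 20 * 5.45667 = 109.13

109.13 dB


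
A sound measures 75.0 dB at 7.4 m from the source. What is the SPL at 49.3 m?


Given values:
  SPL1 = 75.0 dB, r1 = 7.4 m, r2 = 49.3 m
Formula: SPL2 = SPL1 - 20 * log10(r2 / r1)
Compute ratio: r2 / r1 = 49.3 / 7.4 = 6.6622
Compute log10: log10(6.6622) = 0.823618
Compute drop: 20 * 0.823618 = 16.4724
SPL2 = 75.0 - 16.4724 = 58.53

58.53 dB


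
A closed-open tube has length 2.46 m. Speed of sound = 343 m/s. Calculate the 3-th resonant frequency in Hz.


Given values:
  Tube type: closed-open, L = 2.46 m, c = 343 m/s, n = 3
Formula: f_n = (2n - 1) * c / (4 * L)
Compute 2n - 1 = 2*3 - 1 = 5
Compute 4 * L = 4 * 2.46 = 9.84
f = 5 * 343 / 9.84
f = 174.29

174.29 Hz


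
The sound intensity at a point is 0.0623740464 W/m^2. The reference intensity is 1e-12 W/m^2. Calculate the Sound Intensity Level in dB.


Given values:
  I = 0.0623740464 W/m^2
  I_ref = 1e-12 W/m^2
Formula: SIL = 10 * log10(I / I_ref)
Compute ratio: I / I_ref = 62374046400
Compute log10: log10(62374046400) = 10.795004
Multiply: SIL = 10 * 10.795004 = 107.95

107.95 dB


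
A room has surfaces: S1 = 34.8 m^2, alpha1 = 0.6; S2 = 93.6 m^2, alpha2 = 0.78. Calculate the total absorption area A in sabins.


Given surfaces:
  Surface 1: 34.8 * 0.6 = 20.88
  Surface 2: 93.6 * 0.78 = 73.008
Formula: A = sum(Si * alpha_i)
A = 20.88 + 73.008
A = 93.89

93.89 sabins


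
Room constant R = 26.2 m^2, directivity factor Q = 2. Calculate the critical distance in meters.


Given values:
  R = 26.2 m^2, Q = 2
Formula: d_c = 0.141 * sqrt(Q * R)
Compute Q * R = 2 * 26.2 = 52.4
Compute sqrt(52.4) = 7.2388
d_c = 0.141 * 7.2388 = 1.021

1.021 m


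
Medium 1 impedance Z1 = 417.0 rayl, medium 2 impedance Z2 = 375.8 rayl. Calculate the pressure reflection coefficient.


Given values:
  Z1 = 417.0 rayl, Z2 = 375.8 rayl
Formula: R = (Z2 - Z1) / (Z2 + Z1)
Numerator: Z2 - Z1 = 375.8 - 417.0 = -41.2
Denominator: Z2 + Z1 = 375.8 + 417.0 = 792.8
R = -41.2 / 792.8 = -0.052

-0.052


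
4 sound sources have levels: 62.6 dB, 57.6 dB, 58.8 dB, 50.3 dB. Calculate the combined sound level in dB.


Formula: L_total = 10 * log10( sum(10^(Li/10)) )
  Source 1: 10^(62.6/10) = 1819700.8586
  Source 2: 10^(57.6/10) = 575439.9373
  Source 3: 10^(58.8/10) = 758577.575
  Source 4: 10^(50.3/10) = 107151.9305
Sum of linear values = 3260870.3014
L_total = 10 * log10(3260870.3014) = 65.13

65.13 dB


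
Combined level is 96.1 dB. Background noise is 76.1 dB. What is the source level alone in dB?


Given values:
  L_total = 96.1 dB, L_bg = 76.1 dB
Formula: L_source = 10 * log10(10^(L_total/10) - 10^(L_bg/10))
Convert to linear:
  10^(96.1/10) = 4073802778.0411
  10^(76.1/10) = 40738027.7804
Difference: 4073802778.0411 - 40738027.7804 = 4033064750.2607
L_source = 10 * log10(4033064750.2607) = 96.06

96.06 dB


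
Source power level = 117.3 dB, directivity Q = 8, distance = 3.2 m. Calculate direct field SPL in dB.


Given values:
  Lw = 117.3 dB, Q = 8, r = 3.2 m
Formula: SPL = Lw + 10 * log10(Q / (4 * pi * r^2))
Compute 4 * pi * r^2 = 4 * pi * 3.2^2 = 128.6796
Compute Q / denom = 8 / 128.6796 = 0.06216992
Compute 10 * log10(0.06216992) = -12.0642
SPL = 117.3 + (-12.0642) = 105.24

105.24 dB


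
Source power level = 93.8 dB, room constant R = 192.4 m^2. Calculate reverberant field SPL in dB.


Given values:
  Lw = 93.8 dB, R = 192.4 m^2
Formula: SPL = Lw + 10 * log10(4 / R)
Compute 4 / R = 4 / 192.4 = 0.02079
Compute 10 * log10(0.02079) = -16.8215
SPL = 93.8 + (-16.8215) = 76.98

76.98 dB


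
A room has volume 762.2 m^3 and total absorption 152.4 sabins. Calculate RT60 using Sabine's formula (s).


Given values:
  V = 762.2 m^3
  A = 152.4 sabins
Formula: RT60 = 0.161 * V / A
Numerator: 0.161 * 762.2 = 122.7142
RT60 = 122.7142 / 152.4 = 0.805

0.805 s


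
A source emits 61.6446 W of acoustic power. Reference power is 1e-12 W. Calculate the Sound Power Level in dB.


Given values:
  W = 61.6446 W
  W_ref = 1e-12 W
Formula: SWL = 10 * log10(W / W_ref)
Compute ratio: W / W_ref = 61644600000000
Compute log10: log10(61644600000000) = 13.789895
Multiply: SWL = 10 * 13.789895 = 137.9

137.9 dB


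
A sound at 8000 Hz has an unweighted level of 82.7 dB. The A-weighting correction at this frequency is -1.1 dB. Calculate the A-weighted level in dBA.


Given values:
  SPL = 82.7 dB
  A-weighting at 8000 Hz = -1.1 dB
Formula: L_A = SPL + A_weight
L_A = 82.7 + (-1.1)
L_A = 81.6

81.6 dBA


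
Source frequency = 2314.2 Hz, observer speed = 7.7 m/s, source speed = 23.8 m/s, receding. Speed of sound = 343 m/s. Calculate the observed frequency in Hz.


Given values:
  f_s = 2314.2 Hz, v_o = 7.7 m/s, v_s = 23.8 m/s
  Direction: receding
Formula: f_o = f_s * (c - v_o) / (c + v_s)
Numerator: c - v_o = 343 - 7.7 = 335.3
Denominator: c + v_s = 343 + 23.8 = 366.8
f_o = 2314.2 * 335.3 / 366.8 = 2115.46

2115.46 Hz


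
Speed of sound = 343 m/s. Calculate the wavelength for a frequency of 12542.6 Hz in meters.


Given values:
  c = 343 m/s, f = 12542.6 Hz
Formula: lambda = c / f
lambda = 343 / 12542.6
lambda = 0.0273

0.0273 m


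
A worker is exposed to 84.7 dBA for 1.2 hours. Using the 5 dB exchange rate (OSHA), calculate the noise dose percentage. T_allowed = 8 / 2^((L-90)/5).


Given values:
  L = 84.7 dBA, T = 1.2 hours
Formula: T_allowed = 8 / 2^((L - 90) / 5)
Compute exponent: (84.7 - 90) / 5 = -1.06
Compute 2^(-1.06) = 0.479632
T_allowed = 8 / 0.479632 = 16.679454 hours
Dose = (T / T_allowed) * 100
Dose = (1.2 / 16.679454) * 100 = 7.19

7.19 %


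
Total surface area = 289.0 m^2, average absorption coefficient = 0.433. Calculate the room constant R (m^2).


Given values:
  S = 289.0 m^2, alpha = 0.433
Formula: R = S * alpha / (1 - alpha)
Numerator: 289.0 * 0.433 = 125.137
Denominator: 1 - 0.433 = 0.567
R = 125.137 / 0.567 = 220.7

220.7 m^2


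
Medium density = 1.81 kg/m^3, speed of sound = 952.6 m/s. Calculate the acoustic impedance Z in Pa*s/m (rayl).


Given values:
  rho = 1.81 kg/m^3
  c = 952.6 m/s
Formula: Z = rho * c
Z = 1.81 * 952.6
Z = 1724.21

1724.21 rayl


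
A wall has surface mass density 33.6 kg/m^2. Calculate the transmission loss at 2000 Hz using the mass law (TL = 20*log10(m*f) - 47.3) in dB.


Given values:
  m = 33.6 kg/m^2, f = 2000 Hz
Formula: TL = 20 * log10(m * f) - 47.3
Compute m * f = 33.6 * 2000 = 67200.0
Compute log10(67200.0) = 4.827369
Compute 20 * 4.827369 = 96.5474
TL = 96.5474 - 47.3 = 49.25

49.25 dB


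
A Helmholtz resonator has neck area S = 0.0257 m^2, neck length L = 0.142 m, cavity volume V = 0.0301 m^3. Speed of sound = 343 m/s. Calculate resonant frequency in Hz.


Given values:
  S = 0.0257 m^2, L = 0.142 m, V = 0.0301 m^3, c = 343 m/s
Formula: f = (c / (2*pi)) * sqrt(S / (V * L))
Compute V * L = 0.0301 * 0.142 = 0.0042742
Compute S / (V * L) = 0.0257 / 0.0042742 = 6.0128
Compute sqrt(6.0128) = 2.452101
Compute c / (2*pi) = 343 / 6.283185 = 54.590148
f = 54.590148 * 2.452101 = 133.86

133.86 Hz


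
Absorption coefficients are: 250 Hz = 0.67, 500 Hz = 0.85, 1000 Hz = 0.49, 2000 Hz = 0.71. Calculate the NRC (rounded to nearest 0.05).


Given values:
  a_250 = 0.67, a_500 = 0.85
  a_1000 = 0.49, a_2000 = 0.71
Formula: NRC = (a250 + a500 + a1000 + a2000) / 4
Sum = 0.67 + 0.85 + 0.49 + 0.71 = 2.72
NRC = 2.72 / 4 = 0.68
Rounded to nearest 0.05: 0.7

0.7


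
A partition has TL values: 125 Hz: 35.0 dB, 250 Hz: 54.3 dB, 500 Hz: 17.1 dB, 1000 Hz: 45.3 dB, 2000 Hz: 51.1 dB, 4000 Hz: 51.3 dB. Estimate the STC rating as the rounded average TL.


Given TL values at each frequency:
  125 Hz: 35.0 dB
  250 Hz: 54.3 dB
  500 Hz: 17.1 dB
  1000 Hz: 45.3 dB
  2000 Hz: 51.1 dB
  4000 Hz: 51.3 dB
Formula: STC ~ round(average of TL values)
Sum = 35.0 + 54.3 + 17.1 + 45.3 + 51.1 + 51.3 = 254.1
Average = 254.1 / 6 = 42.35
Rounded: 42

42


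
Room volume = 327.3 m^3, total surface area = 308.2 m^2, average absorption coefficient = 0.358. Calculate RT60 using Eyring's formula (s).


Given values:
  V = 327.3 m^3, S = 308.2 m^2, alpha = 0.358
Formula: RT60 = 0.161 * V / (-S * ln(1 - alpha))
Compute ln(1 - 0.358) = ln(0.642) = -0.443167
Denominator: -308.2 * -0.443167 = 136.5841
Numerator: 0.161 * 327.3 = 52.6953
RT60 = 52.6953 / 136.5841 = 0.386

0.386 s


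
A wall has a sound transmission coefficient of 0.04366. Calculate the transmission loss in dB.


Given values:
  tau = 0.04366
Formula: TL = 10 * log10(1 / tau)
Compute 1 / tau = 1 / 0.04366 = 22.9043
Compute log10(22.9043) = 1.359917
TL = 10 * 1.359917 = 13.6

13.6 dB


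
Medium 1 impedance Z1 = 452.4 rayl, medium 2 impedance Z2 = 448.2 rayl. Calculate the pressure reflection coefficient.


Given values:
  Z1 = 452.4 rayl, Z2 = 448.2 rayl
Formula: R = (Z2 - Z1) / (Z2 + Z1)
Numerator: Z2 - Z1 = 448.2 - 452.4 = -4.2
Denominator: Z2 + Z1 = 448.2 + 452.4 = 900.6
R = -4.2 / 900.6 = -0.0047

-0.0047


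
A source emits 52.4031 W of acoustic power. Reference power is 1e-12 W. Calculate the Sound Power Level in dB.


Given values:
  W = 52.4031 W
  W_ref = 1e-12 W
Formula: SWL = 10 * log10(W / W_ref)
Compute ratio: W / W_ref = 52403100000000
Compute log10: log10(52403100000000) = 13.719357
Multiply: SWL = 10 * 13.719357 = 137.19

137.19 dB


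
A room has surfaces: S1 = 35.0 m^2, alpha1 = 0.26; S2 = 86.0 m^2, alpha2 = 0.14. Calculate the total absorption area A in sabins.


Given surfaces:
  Surface 1: 35.0 * 0.26 = 9.1
  Surface 2: 86.0 * 0.14 = 12.04
Formula: A = sum(Si * alpha_i)
A = 9.1 + 12.04
A = 21.14

21.14 sabins


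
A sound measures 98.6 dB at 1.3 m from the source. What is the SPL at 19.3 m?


Given values:
  SPL1 = 98.6 dB, r1 = 1.3 m, r2 = 19.3 m
Formula: SPL2 = SPL1 - 20 * log10(r2 / r1)
Compute ratio: r2 / r1 = 19.3 / 1.3 = 14.8462
Compute log10: log10(14.8462) = 1.171615
Compute drop: 20 * 1.171615 = 23.4323
SPL2 = 98.6 - 23.4323 = 75.17

75.17 dB


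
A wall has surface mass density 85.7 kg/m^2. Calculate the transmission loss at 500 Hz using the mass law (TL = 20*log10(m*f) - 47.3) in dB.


Given values:
  m = 85.7 kg/m^2, f = 500 Hz
Formula: TL = 20 * log10(m * f) - 47.3
Compute m * f = 85.7 * 500 = 42850.0
Compute log10(42850.0) = 4.631951
Compute 20 * 4.631951 = 92.639
TL = 92.639 - 47.3 = 45.34

45.34 dB


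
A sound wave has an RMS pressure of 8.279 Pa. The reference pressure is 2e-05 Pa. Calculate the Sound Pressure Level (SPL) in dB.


Given values:
  p = 8.279 Pa
  p_ref = 2e-05 Pa
Formula: SPL = 20 * log10(p / p_ref)
Compute ratio: p / p_ref = 8.279 / 2e-05 = 413950
Compute log10: log10(413950) = 5.616948
Multiply: SPL = 20 * 5.616948 = 112.34

112.34 dB


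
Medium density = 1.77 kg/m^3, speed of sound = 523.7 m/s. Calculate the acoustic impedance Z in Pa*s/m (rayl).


Given values:
  rho = 1.77 kg/m^3
  c = 523.7 m/s
Formula: Z = rho * c
Z = 1.77 * 523.7
Z = 926.95

926.95 rayl


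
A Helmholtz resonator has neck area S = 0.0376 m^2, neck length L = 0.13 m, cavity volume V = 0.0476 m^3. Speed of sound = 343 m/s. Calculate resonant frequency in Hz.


Given values:
  S = 0.0376 m^2, L = 0.13 m, V = 0.0476 m^3, c = 343 m/s
Formula: f = (c / (2*pi)) * sqrt(S / (V * L))
Compute V * L = 0.0476 * 0.13 = 0.006188
Compute S / (V * L) = 0.0376 / 0.006188 = 6.0763
Compute sqrt(6.0763) = 2.465015
Compute c / (2*pi) = 343 / 6.283185 = 54.590148
f = 54.590148 * 2.465015 = 134.57

134.57 Hz


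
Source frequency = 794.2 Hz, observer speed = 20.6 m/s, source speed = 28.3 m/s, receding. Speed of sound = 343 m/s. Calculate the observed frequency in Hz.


Given values:
  f_s = 794.2 Hz, v_o = 20.6 m/s, v_s = 28.3 m/s
  Direction: receding
Formula: f_o = f_s * (c - v_o) / (c + v_s)
Numerator: c - v_o = 343 - 20.6 = 322.4
Denominator: c + v_s = 343 + 28.3 = 371.3
f_o = 794.2 * 322.4 / 371.3 = 689.6

689.6 Hz


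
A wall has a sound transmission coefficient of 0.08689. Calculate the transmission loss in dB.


Given values:
  tau = 0.08689
Formula: TL = 10 * log10(1 / tau)
Compute 1 / tau = 1 / 0.08689 = 11.5088
Compute log10(11.5088) = 1.06103
TL = 10 * 1.06103 = 10.61

10.61 dB


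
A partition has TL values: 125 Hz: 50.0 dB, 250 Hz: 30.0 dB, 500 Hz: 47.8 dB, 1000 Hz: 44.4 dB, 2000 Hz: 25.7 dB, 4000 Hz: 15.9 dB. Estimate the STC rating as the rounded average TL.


Given TL values at each frequency:
  125 Hz: 50.0 dB
  250 Hz: 30.0 dB
  500 Hz: 47.8 dB
  1000 Hz: 44.4 dB
  2000 Hz: 25.7 dB
  4000 Hz: 15.9 dB
Formula: STC ~ round(average of TL values)
Sum = 50.0 + 30.0 + 47.8 + 44.4 + 25.7 + 15.9 = 213.8
Average = 213.8 / 6 = 35.63
Rounded: 36

36


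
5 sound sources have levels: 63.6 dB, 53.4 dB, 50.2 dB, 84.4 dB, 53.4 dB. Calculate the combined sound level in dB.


Formula: L_total = 10 * log10( sum(10^(Li/10)) )
  Source 1: 10^(63.6/10) = 2290867.6528
  Source 2: 10^(53.4/10) = 218776.1624
  Source 3: 10^(50.2/10) = 104712.8548
  Source 4: 10^(84.4/10) = 275422870.3338
  Source 5: 10^(53.4/10) = 218776.1624
Sum of linear values = 278256003.1662
L_total = 10 * log10(278256003.1662) = 84.44

84.44 dB


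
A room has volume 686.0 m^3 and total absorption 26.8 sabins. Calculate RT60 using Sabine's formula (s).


Given values:
  V = 686.0 m^3
  A = 26.8 sabins
Formula: RT60 = 0.161 * V / A
Numerator: 0.161 * 686.0 = 110.446
RT60 = 110.446 / 26.8 = 4.121

4.121 s


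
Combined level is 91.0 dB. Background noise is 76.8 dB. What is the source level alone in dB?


Given values:
  L_total = 91.0 dB, L_bg = 76.8 dB
Formula: L_source = 10 * log10(10^(L_total/10) - 10^(L_bg/10))
Convert to linear:
  10^(91.0/10) = 1258925411.7942
  10^(76.8/10) = 47863009.2323
Difference: 1258925411.7942 - 47863009.2323 = 1211062402.5619
L_source = 10 * log10(1211062402.5619) = 90.83

90.83 dB
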